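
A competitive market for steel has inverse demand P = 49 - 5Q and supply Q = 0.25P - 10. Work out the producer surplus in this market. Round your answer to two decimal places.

Rewriting supply in inverse form: P = 40 + 4Q.
Set 49 - 5Q = 40 + 4Q, which gives 9 = 9Q, so Q* = 1 and P* = 49 - 5(1) = 44.
Producer surplus is the triangle above supply below P*: (1/2)(1)(44 - 40) = (1/2)(1)(4) = 2.

2.00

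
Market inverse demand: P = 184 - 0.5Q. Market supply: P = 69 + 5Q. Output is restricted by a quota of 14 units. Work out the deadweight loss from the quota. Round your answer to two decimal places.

Without the quota, 184 - 0.5Q = 69 + 5Q gives Q* = 20.9091.
At Q = 14 the demand price is 184 - 0.5(14) = 177 and the supply price is 69 + 5(14) = 139.
DWL = (1/2)(gap between curves at 14) x (Q* - 14) = (1/2)(38)(6.9091) = 131.2727.

131.27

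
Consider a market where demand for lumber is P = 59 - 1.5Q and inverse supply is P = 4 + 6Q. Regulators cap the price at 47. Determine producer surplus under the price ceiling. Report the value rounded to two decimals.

154.08

Without the control, 59 - 1.5Q = 4 + 6Q so Q* = 7.3333 and P* = 48.
At the ceiling price 47, quantity supplied is (47 - 4)/6 = 7.1667; supply is the short side, so Q = 7.1667 trades at P = 47.
PS is the triangle above supply below 47: (1/2)(7.1667)(47 - 4) = 154.0833.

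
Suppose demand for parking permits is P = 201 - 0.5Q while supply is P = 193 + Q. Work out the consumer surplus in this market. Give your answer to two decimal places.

Setting demand equal to supply, 8 = 1.5Q, so Q* = 5.3333 and P* = 198.3333.
Consumer surplus is the triangle under demand above P*: (1/2)(5.3333)(201 - 198.3333) = (1/2)(5.3333)(2.6667) = 7.1111.

7.11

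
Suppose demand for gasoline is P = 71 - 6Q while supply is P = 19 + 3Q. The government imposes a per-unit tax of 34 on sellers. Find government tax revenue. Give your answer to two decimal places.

68.00

Pre-tax equilibrium: 71 - 6Q = 19 + 3Q gives Q* = 5.7778, P* = 36.3333.
With the tax, sellers need 34 more per unit: 71 - 6Q = 19 + 3Q + 34, so Q_t = 2. Buyers pay P_b = 59; sellers receive P_s = P_b - 34 = 25.
Revenue is the tax times quantity traded: 34 x 2 = 68.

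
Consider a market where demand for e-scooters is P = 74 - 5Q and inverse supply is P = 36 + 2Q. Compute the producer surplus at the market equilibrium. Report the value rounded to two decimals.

29.47

Equilibrium: 74 - 5Q = 36 + 2Q, so Q* = 5.4286 and P* = 46.8571.
The supply curve's price intercept is 36, so PS = (1/2)(Q*)(P* - 36) = (1/2)(5.4286)(10.8571) = 29.4694.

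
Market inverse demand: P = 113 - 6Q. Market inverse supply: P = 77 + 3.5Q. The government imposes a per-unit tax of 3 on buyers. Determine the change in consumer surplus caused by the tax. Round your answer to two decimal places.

-6.88

Without the tax, 113 - 6Q = 77 + 3.5Q so Q* = 3.7895 and P* = 90.2632.
A tax on buyers shifts demand down by 3: (113 - 3) - 6Q = 77 + 3.5Q, so Q_t = 3.4737. Buyers pay P_b = 92.1579; sellers receive P_s = P_b - 3 = 89.1579.
CS falls from (1/2)(3.7895)(22.7368) = 43.0803 to (1/2)(3.4737)(20.8421) = 36.1994, a change of -6.8809.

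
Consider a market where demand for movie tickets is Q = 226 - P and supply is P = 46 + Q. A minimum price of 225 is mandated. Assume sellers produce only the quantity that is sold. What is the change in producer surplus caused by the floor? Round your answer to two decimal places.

-3871.50

Rewriting demand in inverse form: P = 226 - Q.
Without the control, 226 - Q = 46 + Q so Q* = 90 and P* = 136.
At the floor price 225, quantity demanded is (226 - 225)/1 = 1; demand is the short side, so Q = 1 trades at P = 225.
PS goes from (1/2)(90)(90) = 4050 to 178.5 (computed as (225 - 46)(1) - (1/2)(1)(1)^2), a change of -3871.5.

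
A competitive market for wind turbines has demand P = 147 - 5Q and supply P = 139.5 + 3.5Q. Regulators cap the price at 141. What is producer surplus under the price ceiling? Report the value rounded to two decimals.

Without the control, 147 - 5Q = 139.5 + 3.5Q so Q* = 0.8824 and P* = 142.5882.
At P = 141, sellers supply (141 - 139.5)/3.5 = 0.4286 while buyers want more, so the quantity traded is 0.4286 at price 141.
PS is the triangle above supply below 141: (1/2)(0.4286)(141 - 139.5) = 0.3214.

0.32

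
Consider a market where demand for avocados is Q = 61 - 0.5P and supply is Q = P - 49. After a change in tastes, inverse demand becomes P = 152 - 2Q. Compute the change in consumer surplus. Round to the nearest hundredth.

586.67

Rewriting demand in inverse form: P = 122 - 2Q.
Rewriting supply in inverse form: P = 49 + Q.
Initial equilibrium: Q_0 = 24.3333, P_0 = 73.3333; CS_0 = (1/2)(24.3333)(48.6667) = 592.1111, PS_0 = (1/2)(24.3333)(24.3333) = 296.0556.
New equilibrium: 152 - 2Q = 49 + Q gives Q_1 = 34.3333, P_1 = 83.3333; CS_1 = 1178.7778, PS_1 = 589.3889.
Change in consumer surplus = 1178.7778 - 592.1111 = 586.6667.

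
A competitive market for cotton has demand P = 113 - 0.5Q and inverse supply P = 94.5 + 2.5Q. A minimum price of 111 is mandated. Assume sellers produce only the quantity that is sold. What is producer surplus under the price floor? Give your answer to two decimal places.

46.00

Without the control, 113 - 0.5Q = 94.5 + 2.5Q so Q* = 6.1667 and P* = 109.9167.
At P = 111, buyers demand (113 - 111)/0.5 = 4 while sellers would supply more, so the quantity traded is 4 at price 111.
The supply price at Q = 4 is 104.5. PS is the trapezoid between 111 and supply over [0, 4]: (1/2)[(111 - 94.5) + (111 - 104.5)](4) = 46.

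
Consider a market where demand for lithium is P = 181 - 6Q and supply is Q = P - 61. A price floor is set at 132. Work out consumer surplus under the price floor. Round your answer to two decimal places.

200.08

Rewriting supply in inverse form: P = 61 + Q.
Without the control, 181 - 6Q = 61 + Q so Q* = 17.1429 and P* = 78.1429.
At the floor price 132, quantity demanded is (181 - 132)/6 = 8.1667; demand is the short side, so Q = 8.1667 trades at P = 132.
CS is the triangle under demand above 132: (1/2)(8.1667)(181 - 132) = 200.0833.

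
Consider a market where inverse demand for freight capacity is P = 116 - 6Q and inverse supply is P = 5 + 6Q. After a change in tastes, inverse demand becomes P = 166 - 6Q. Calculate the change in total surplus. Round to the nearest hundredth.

Initial equilibrium: Q_0 = 9.25, P_0 = 60.5; CS_0 = (1/2)(9.25)(55.5) = 256.6875, PS_0 = (1/2)(9.25)(55.5) = 256.6875.
New equilibrium: 166 - 6Q = 5 + 6Q gives Q_1 = 13.4167, P_1 = 85.5; CS_1 = 540.0208, PS_1 = 540.0208.
Change in total surplus = (540.0208 + 540.0208) - (256.6875 + 256.6875) = 566.6667.

566.67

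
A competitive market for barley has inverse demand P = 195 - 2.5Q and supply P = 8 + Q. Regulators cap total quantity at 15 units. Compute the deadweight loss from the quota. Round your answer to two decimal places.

2584.32

Unrestricted equilibrium: Q* = (195 - 8)/(2.5 + 1) = 53.4286.
At Q = 15 the demand price is 195 - 2.5(15) = 157.5 and the supply price is 8 + (15) = 23.
DWL = (1/2)(gap between curves at 15) x (Q* - 15) = (1/2)(134.5)(38.4286) = 2584.3214.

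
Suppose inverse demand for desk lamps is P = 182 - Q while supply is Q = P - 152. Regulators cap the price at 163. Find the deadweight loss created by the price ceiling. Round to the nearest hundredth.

16.00

Rewriting supply in inverse form: P = 152 + Q.
Without the control, 182 - Q = 152 + Q so Q* = 15 and P* = 167.
At P = 163, sellers supply (163 - 152)/1 = 11 while buyers want more, so the quantity traded is 11 at price 163.
At Q = 11 the demand price is 171 and the supply price is 163. Deadweight loss is the triangle between the curves from 11 to 15: (1/2)(171 - 163)(15 - 11) = 16.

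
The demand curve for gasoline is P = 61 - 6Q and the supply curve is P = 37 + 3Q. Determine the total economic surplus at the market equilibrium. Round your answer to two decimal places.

32.00

Set 61 - 6Q = 37 + 3Q, which gives 24 = 9Q, so Q* = 2.6667 and P* = 61 - 6(2.6667) = 45.
Total surplus is the full triangle between the curves from 0 to Q*: (1/2)(2.6667)(61 - 37) = 32.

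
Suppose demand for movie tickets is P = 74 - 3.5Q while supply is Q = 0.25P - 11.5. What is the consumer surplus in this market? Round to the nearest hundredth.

24.39

Rewriting supply in inverse form: P = 46 + 4Q.
Set 74 - 3.5Q = 46 + 4Q, which gives 28 = 7.5Q, so Q* = 3.7333 and P* = 74 - 3.5(3.7333) = 60.9333.
Consumer surplus is the triangle under demand above P*: (1/2)(3.7333)(74 - 60.9333) = (1/2)(3.7333)(13.0667) = 24.3911.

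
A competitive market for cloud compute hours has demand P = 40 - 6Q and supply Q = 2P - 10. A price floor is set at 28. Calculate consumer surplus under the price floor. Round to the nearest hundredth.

Rewriting supply in inverse form: P = 5 + 0.5Q.
Free-market equilibrium: 40 - 6Q = 5 + 0.5Q gives Q* = 5.3846, P* = 7.6923.
At the floor price 28, quantity demanded is (40 - 28)/6 = 2; demand is the short side, so Q = 2 trades at P = 28.
CS is the triangle under demand above 28: (1/2)(2)(40 - 28) = 12.

12.00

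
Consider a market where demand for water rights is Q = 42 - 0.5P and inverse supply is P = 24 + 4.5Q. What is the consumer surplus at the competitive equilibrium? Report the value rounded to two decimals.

Rewriting demand in inverse form: P = 84 - 2Q.
Equilibrium: 84 - 2Q = 24 + 4.5Q, so Q* = 9.2308 and P* = 65.5385.
CS is the area between the demand curve and P* from 0 to Q*: (1/2)(9.2308)(18.4615) = 85.2071.

85.21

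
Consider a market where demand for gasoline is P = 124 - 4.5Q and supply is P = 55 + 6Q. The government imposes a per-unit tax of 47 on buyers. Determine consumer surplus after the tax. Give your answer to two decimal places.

9.88

Pre-tax equilibrium: 124 - 4.5Q = 55 + 6Q gives Q* = 6.5714, P* = 94.4286.
A tax on buyers shifts demand down by 47: (124 - 47) - 4.5Q = 55 + 6Q, so Q_t = 2.0952. Buyers pay P_b = 114.5714; sellers receive P_s = P_b - 47 = 67.5714.
CS = (1/2)(Q_t)(124 - P_b) = (1/2)(2.0952)(9.4286) = 9.8776.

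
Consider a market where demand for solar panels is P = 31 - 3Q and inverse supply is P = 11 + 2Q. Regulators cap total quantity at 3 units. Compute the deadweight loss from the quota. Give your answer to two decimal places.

Without the quota, 31 - 3Q = 11 + 2Q gives Q* = 4.
At Q = 3 the demand price is 31 - 3(3) = 22 and the supply price is 11 + 2(3) = 17.
Deadweight loss is the triangle between the curves from 3 to 4: (1/2)(22 - 17)(4 - 3) = 2.5.

2.50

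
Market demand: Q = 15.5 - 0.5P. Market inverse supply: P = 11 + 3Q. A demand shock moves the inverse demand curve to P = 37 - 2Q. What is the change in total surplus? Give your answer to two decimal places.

Rewriting demand in inverse form: P = 31 - 2Q.
Initial equilibrium: Q_0 = 4, P_0 = 23; CS_0 = (1/2)(4)(8) = 16, PS_0 = (1/2)(4)(12) = 24.
New equilibrium: 37 - 2Q = 11 + 3Q gives Q_1 = 5.2, P_1 = 26.6; CS_1 = 27.04, PS_1 = 40.56.
Change in total surplus = (27.04 + 40.56) - (16 + 24) = 27.6.

27.60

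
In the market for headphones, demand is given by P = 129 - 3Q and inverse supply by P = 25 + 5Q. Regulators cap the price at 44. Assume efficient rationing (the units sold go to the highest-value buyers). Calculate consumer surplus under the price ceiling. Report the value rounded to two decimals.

Free-market equilibrium: 129 - 3Q = 25 + 5Q gives Q* = 13, P* = 90.
At P = 44, sellers supply (44 - 25)/5 = 3.8 while buyers want more, so the quantity traded is 3.8 at price 44.
The demand price at Q = 3.8 is 117.6. CS is the trapezoid between demand and 44 over [0, 3.8]: (1/2)[(129 - 44) + (117.6 - 44)](3.8) = 301.34.

301.34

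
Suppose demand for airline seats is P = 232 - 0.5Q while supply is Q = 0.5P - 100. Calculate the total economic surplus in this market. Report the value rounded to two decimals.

Rewriting supply in inverse form: P = 200 + 2Q.
Setting demand equal to supply, 32 = 2.5Q, so Q* = 12.8 and P* = 225.6.
Total surplus is the full triangle between the curves from 0 to Q*: (1/2)(12.8)(232 - 200) = 204.8.

204.80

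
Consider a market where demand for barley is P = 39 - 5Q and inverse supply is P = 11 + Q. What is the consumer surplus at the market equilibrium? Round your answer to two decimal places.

54.44

Set 39 - 5Q = 11 + Q, which gives 28 = 6Q, so Q* = 4.6667 and P* = 39 - 5(4.6667) = 15.6667.
CS is the area between the demand curve and P* from 0 to Q*: (1/2)(4.6667)(23.3333) = 54.4444.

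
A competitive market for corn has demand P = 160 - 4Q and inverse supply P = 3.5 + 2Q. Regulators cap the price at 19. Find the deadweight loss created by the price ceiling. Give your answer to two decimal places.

1008.33

Free-market equilibrium: 160 - 4Q = 3.5 + 2Q gives Q* = 26.0833, P* = 55.6667.
At P = 19, sellers supply (19 - 3.5)/2 = 7.75 while buyers want more, so the quantity traded is 7.75 at price 19.
The lost-trades triangle has base Q* - 7.75 = 18.3333 and height equal to the gap between the curves at Q = 7.75, which is 129 - 19 = 110. DWL = (1/2)(18.3333)(110) = 1008.3333.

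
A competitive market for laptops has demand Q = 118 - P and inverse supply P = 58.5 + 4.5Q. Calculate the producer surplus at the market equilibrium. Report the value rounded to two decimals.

Rewriting demand in inverse form: P = 118 - Q.
Equilibrium: 118 - Q = 58.5 + 4.5Q, so Q* = 10.8182 and P* = 107.1818.
The supply curve's price intercept is 58.5, so PS = (1/2)(Q*)(P* - 58.5) = (1/2)(10.8182)(48.6818) = 263.3244.

263.32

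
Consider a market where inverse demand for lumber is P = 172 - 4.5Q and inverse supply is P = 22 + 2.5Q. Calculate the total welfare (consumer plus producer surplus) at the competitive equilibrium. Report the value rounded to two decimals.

1607.14

Equilibrium: 172 - 4.5Q = 22 + 2.5Q, so Q* = 21.4286 and P* = 75.5714.
CS = (1/2)(21.4286)(96.4286) = 1033.1633 and PS = (1/2)(21.4286)(53.5714) = 573.9796, so total surplus = 1607.1429.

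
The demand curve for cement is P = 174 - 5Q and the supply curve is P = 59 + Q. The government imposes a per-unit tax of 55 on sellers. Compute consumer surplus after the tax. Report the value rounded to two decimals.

Pre-tax equilibrium: 174 - 5Q = 59 + Q gives Q* = 19.1667, P* = 78.1667.
A tax on sellers shifts supply up by 55: 174 - 5Q = 59 + Q + 55, so Q_t = 10. Buyers pay P_b = 124; sellers receive P_s = P_b - 55 = 69.
Consumer surplus is the triangle under demand above P_b: (1/2)(10)(174 - 124) = 250.

250.00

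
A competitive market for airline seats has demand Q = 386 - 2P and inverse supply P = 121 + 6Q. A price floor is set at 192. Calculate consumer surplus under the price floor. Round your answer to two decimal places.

1.00

Rewriting demand in inverse form: P = 193 - 0.5Q.
Without the control, 193 - 0.5Q = 121 + 6Q so Q* = 11.0769 and P* = 187.4615.
At P = 192, buyers demand (193 - 192)/0.5 = 2 while sellers would supply more, so the quantity traded is 2 at price 192.
CS is the triangle under demand above 192: (1/2)(2)(193 - 192) = 1.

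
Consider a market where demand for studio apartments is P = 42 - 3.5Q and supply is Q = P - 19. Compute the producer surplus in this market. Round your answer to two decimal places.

Rewriting supply in inverse form: P = 19 + Q.
Set 42 - 3.5Q = 19 + Q, which gives 23 = 4.5Q, so Q* = 5.1111 and P* = 42 - 3.5(5.1111) = 24.1111.
PS is the area between P* and the supply curve from 0 to Q*: (1/2)(5.1111)(5.1111) = 13.0617.

13.06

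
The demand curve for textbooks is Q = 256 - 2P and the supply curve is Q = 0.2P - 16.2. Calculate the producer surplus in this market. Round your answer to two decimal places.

Rewriting demand in inverse form: P = 128 - 0.5Q.
Rewriting supply in inverse form: P = 81 + 5Q.
Equilibrium: 128 - 0.5Q = 81 + 5Q, so Q* = 8.5455 and P* = 123.7273.
The supply curve's price intercept is 81, so PS = (1/2)(Q*)(P* - 81) = (1/2)(8.5455)(42.7273) = 182.562.

182.56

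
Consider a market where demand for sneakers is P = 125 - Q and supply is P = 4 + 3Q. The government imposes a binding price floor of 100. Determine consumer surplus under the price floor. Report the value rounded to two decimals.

312.50

Without the control, 125 - Q = 4 + 3Q so Q* = 30.25 and P* = 94.75.
At P = 100, buyers demand (125 - 100)/1 = 25 while sellers would supply more, so the quantity traded is 25 at price 100.
CS is the triangle under demand above 100: (1/2)(25)(125 - 100) = 312.5.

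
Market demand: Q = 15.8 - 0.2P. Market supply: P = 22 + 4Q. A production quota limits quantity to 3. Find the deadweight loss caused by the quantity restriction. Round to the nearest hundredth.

Rewriting demand in inverse form: P = 79 - 5Q.
Unrestricted equilibrium: Q* = (79 - 22)/(5 + 4) = 6.3333.
At Q = 3 the demand price is 79 - 5(3) = 64 and the supply price is 22 + 4(3) = 34.
Deadweight loss is the triangle between the curves from 3 to 6.3333: (1/2)(64 - 34)(6.3333 - 3) = 50.

50.00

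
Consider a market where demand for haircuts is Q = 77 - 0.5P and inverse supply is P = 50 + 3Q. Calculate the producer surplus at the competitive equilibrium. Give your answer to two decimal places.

648.96

Rewriting demand in inverse form: P = 154 - 2Q.
Set 154 - 2Q = 50 + 3Q, which gives 104 = 5Q, so Q* = 20.8 and P* = 154 - 2(20.8) = 112.4.
Producer surplus is the triangle above supply below P*: (1/2)(20.8)(112.4 - 50) = (1/2)(20.8)(62.4) = 648.96.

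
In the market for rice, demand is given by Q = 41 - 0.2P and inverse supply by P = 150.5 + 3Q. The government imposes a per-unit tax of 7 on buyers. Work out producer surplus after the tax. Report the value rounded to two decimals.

52.88

Rewriting demand in inverse form: P = 205 - 5Q.
Without the tax, 205 - 5Q = 150.5 + 3Q so Q* = 6.8125 and P* = 170.9375.
With the tax, buyers' net willingness to pay falls by 7: (205 - 7) - 5Q = 150.5 + 3Q, so Q_t = 5.9375. Buyers pay P_b = 175.3125; sellers receive P_s = P_b - 7 = 168.3125.
PS = (1/2)(Q_t)(P_s - 150.5) = (1/2)(5.9375)(17.8125) = 52.8809.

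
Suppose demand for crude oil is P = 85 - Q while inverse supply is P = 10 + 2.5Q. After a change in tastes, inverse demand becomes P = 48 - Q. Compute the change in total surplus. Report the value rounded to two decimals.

-597.29

Initial equilibrium: Q_0 = 21.4286, P_0 = 63.5714; CS_0 = (1/2)(21.4286)(21.4286) = 229.5918, PS_0 = (1/2)(21.4286)(53.5714) = 573.9796.
New equilibrium: 48 - Q = 10 + 2.5Q gives Q_1 = 10.8571, P_1 = 37.1429; CS_1 = 58.9388, PS_1 = 147.3469.
Change in total surplus = (58.9388 + 147.3469) - (229.5918 + 573.9796) = -597.2857.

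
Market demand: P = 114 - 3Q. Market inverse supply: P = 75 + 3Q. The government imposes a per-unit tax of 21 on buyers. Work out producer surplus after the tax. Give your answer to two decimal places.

Pre-tax equilibrium: 114 - 3Q = 75 + 3Q gives Q* = 6.5, P* = 94.5.
With the tax, buyers' net willingness to pay falls by 21: (114 - 21) - 3Q = 75 + 3Q, so Q_t = 3. Buyers pay P_b = 105; sellers receive P_s = P_b - 21 = 84.
PS = (1/2)(Q_t)(P_s - 75) = (1/2)(3)(9) = 13.5.

13.50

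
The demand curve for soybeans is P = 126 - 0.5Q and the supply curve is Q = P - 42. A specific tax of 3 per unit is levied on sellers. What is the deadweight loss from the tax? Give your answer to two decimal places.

Rewriting supply in inverse form: P = 42 + Q.
Without the tax, 126 - 0.5Q = 42 + Q so Q* = 56 and P* = 98.
A tax on sellers shifts supply up by 3: 126 - 0.5Q = 42 + Q + 3, so Q_t = 54. Buyers pay P_b = 99; sellers receive P_s = P_b - 3 = 96.
Deadweight loss is the triangle between the curves from Q_t to Q*: (1/2)(56 - 54)(3) = 3.

3.00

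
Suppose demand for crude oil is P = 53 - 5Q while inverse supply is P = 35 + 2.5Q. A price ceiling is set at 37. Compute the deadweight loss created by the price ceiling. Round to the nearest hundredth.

Without the control, 53 - 5Q = 35 + 2.5Q so Q* = 2.4 and P* = 41.
At P = 37, sellers supply (37 - 35)/2.5 = 0.8 while buyers want more, so the quantity traded is 0.8 at price 37.
At Q = 0.8 the demand price is 49 and the supply price is 37. Deadweight loss is the triangle between the curves from 0.8 to 2.4: (1/2)(49 - 37)(2.4 - 0.8) = 9.6.

9.60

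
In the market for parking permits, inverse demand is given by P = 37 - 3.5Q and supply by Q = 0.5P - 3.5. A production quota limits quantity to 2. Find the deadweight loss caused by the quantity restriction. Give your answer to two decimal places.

Rewriting supply in inverse form: P = 7 + 2Q.
Without the quota, 37 - 3.5Q = 7 + 2Q gives Q* = 5.4545.
At Q = 2 the demand price is 37 - 3.5(2) = 30 and the supply price is 7 + 2(2) = 11.
Deadweight loss is the triangle between the curves from 2 to 5.4545: (1/2)(30 - 11)(5.4545 - 2) = 32.8182.

32.82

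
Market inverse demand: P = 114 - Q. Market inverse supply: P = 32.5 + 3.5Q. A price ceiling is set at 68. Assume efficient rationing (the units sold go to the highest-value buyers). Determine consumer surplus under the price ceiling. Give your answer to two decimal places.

Without the control, 114 - Q = 32.5 + 3.5Q so Q* = 18.1111 and P* = 95.8889.
At the ceiling price 68, quantity supplied is (68 - 32.5)/3.5 = 10.1429; supply is the short side, so Q = 10.1429 trades at P = 68.
The demand price at Q = 10.1429 is 103.8571. CS is the trapezoid between demand and 68 over [0, 10.1429]: (1/2)[(114 - 68) + (103.8571 - 68)](10.1429) = 415.1327.

415.13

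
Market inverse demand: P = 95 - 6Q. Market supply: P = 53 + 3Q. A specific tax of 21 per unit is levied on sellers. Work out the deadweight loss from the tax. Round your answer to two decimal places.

Without the tax, 95 - 6Q = 53 + 3Q so Q* = 4.6667 and P* = 67.
A tax on sellers shifts supply up by 21: 95 - 6Q = 53 + 3Q + 21, so Q_t = 2.3333. Buyers pay P_b = 81; sellers receive P_s = P_b - 21 = 60.
Deadweight loss is the triangle between the curves from Q_t to Q*: (1/2)(4.6667 - 2.3333)(21) = 24.5.

24.50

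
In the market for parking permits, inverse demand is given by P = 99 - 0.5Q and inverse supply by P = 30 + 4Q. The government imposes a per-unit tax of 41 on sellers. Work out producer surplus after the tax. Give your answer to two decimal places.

77.43

Without the tax, 99 - 0.5Q = 30 + 4Q so Q* = 15.3333 and P* = 91.3333.
With the tax, sellers need 41 more per unit: 99 - 0.5Q = 30 + 4Q + 41, so Q_t = 6.2222. Buyers pay P_b = 95.8889; sellers receive P_s = P_b - 41 = 54.8889.
Producer surplus is the triangle above supply below P_s: (1/2)(6.2222)(54.8889 - 30) = 77.4321.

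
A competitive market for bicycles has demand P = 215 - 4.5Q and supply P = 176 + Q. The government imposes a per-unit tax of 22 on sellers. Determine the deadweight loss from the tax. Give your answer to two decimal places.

44.00

Pre-tax equilibrium: 215 - 4.5Q = 176 + Q gives Q* = 7.0909, P* = 183.0909.
A tax on sellers shifts supply up by 22: 215 - 4.5Q = 176 + Q + 22, so Q_t = 3.0909. Buyers pay P_b = 201.0909; sellers receive P_s = P_b - 22 = 179.0909.
Deadweight loss is the triangle between the curves from Q_t to Q*: (1/2)(7.0909 - 3.0909)(22) = 44.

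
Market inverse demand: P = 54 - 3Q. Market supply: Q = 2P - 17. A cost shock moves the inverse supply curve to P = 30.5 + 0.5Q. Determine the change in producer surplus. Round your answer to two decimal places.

-30.98

Rewriting supply in inverse form: P = 8.5 + 0.5Q.
Initial equilibrium: Q_0 = 13, P_0 = 15; CS_0 = (1/2)(13)(39) = 253.5, PS_0 = (1/2)(13)(6.5) = 42.25.
New equilibrium: 54 - 3Q = 30.5 + 0.5Q gives Q_1 = 6.7143, P_1 = 33.8571; CS_1 = 67.6224, PS_1 = 11.2704.
Change in producer surplus = 11.2704 - 42.25 = -30.9796.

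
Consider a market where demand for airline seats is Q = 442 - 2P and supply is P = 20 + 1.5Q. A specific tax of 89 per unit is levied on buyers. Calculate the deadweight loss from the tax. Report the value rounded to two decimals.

Rewriting demand in inverse form: P = 221 - 0.5Q.
Without the tax, 221 - 0.5Q = 20 + 1.5Q so Q* = 100.5 and P* = 170.75.
With the tax, buyers' net willingness to pay falls by 89: (221 - 89) - 0.5Q = 20 + 1.5Q, so Q_t = 56. Buyers pay P_b = 193; sellers receive P_s = P_b - 89 = 104.
Deadweight loss is the triangle between the curves from Q_t to Q*: (1/2)(100.5 - 56)(89) = 1980.25.

1980.25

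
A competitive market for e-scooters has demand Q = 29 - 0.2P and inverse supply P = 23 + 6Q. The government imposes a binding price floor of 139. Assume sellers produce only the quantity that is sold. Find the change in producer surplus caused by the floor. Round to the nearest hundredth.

Rewriting demand in inverse form: P = 145 - 5Q.
Free-market equilibrium: 145 - 5Q = 23 + 6Q gives Q* = 11.0909, P* = 89.5455.
At P = 139, buyers demand (145 - 139)/5 = 1.2 while sellers would supply more, so the quantity traded is 1.2 at price 139.
PS goes from (1/2)(11.0909)(66.5455) = 369.0248 to 134.88 (computed as (139 - 23)(1.2) - (1/2)(6)(1.2)^2), a change of -234.1448.

-234.14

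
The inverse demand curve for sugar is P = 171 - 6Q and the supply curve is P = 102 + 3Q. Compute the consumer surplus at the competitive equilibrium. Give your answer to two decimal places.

176.33

Set 171 - 6Q = 102 + 3Q, which gives 69 = 9Q, so Q* = 7.6667 and P* = 171 - 6(7.6667) = 125.
CS is the area between the demand curve and P* from 0 to Q*: (1/2)(7.6667)(46) = 176.3333.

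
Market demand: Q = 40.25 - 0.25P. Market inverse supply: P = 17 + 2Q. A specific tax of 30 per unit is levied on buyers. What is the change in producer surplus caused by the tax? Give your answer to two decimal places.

Rewriting demand in inverse form: P = 161 - 4Q.
Pre-tax equilibrium: 161 - 4Q = 17 + 2Q gives Q* = 24, P* = 65.
With the tax, buyers' net willingness to pay falls by 30: (161 - 30) - 4Q = 17 + 2Q, so Q_t = 19. Buyers pay P_b = 85; sellers receive P_s = P_b - 30 = 55.
PS falls from (1/2)(24)(48) = 576 to (1/2)(19)(38) = 361, a change of -215.

-215.00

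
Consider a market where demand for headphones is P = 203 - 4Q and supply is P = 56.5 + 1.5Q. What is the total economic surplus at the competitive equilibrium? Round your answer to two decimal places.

1951.11

Equilibrium: 203 - 4Q = 56.5 + 1.5Q, so Q* = 26.6364 and P* = 96.4545.
Total surplus is the full triangle between the curves from 0 to Q*: (1/2)(26.6364)(203 - 56.5) = 1951.1136.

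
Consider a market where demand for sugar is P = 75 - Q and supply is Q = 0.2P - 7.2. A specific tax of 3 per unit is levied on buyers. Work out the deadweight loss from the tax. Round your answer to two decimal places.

0.75

Rewriting supply in inverse form: P = 36 + 5Q.
Without the tax, 75 - Q = 36 + 5Q so Q* = 6.5 and P* = 68.5.
With the tax, buyers' net willingness to pay falls by 3: (75 - 3) - Q = 36 + 5Q, so Q_t = 6. Buyers pay P_b = 69; sellers receive P_s = P_b - 3 = 66.
The welfare triangle lost has base Q* - Q_t = 0.5 and height t = 3, so DWL = (1/2)(0.5)(3) = 0.75.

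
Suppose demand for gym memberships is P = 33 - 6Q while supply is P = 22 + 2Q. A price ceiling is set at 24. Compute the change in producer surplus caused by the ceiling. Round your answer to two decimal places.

Free-market equilibrium: 33 - 6Q = 22 + 2Q gives Q* = 1.375, P* = 24.75.
At the ceiling price 24, quantity supplied is (24 - 22)/2 = 1; supply is the short side, so Q = 1 trades at P = 24.
PS goes from (1/2)(1.375)(2.75) = 1.8906 to 1 (computed as (24 - 22)(1) - (1/2)(2)(1)^2), a change of -0.8906.

-0.89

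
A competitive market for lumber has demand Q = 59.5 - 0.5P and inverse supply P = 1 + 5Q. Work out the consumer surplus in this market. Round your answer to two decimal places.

284.16

Rewriting demand in inverse form: P = 119 - 2Q.
Set 119 - 2Q = 1 + 5Q, which gives 118 = 7Q, so Q* = 16.8571 and P* = 119 - 2(16.8571) = 85.2857.
CS is the area between the demand curve and P* from 0 to Q*: (1/2)(16.8571)(33.7143) = 284.1633.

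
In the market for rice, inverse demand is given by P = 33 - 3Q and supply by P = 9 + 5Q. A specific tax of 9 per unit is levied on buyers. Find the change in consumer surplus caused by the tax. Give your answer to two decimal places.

-8.23

Pre-tax equilibrium: 33 - 3Q = 9 + 5Q gives Q* = 3, P* = 24.
A tax on buyers shifts demand down by 9: (33 - 9) - 3Q = 9 + 5Q, so Q_t = 1.875. Buyers pay P_b = 27.375; sellers receive P_s = P_b - 9 = 18.375.
CS falls from (1/2)(3)(9) = 13.5 to (1/2)(1.875)(5.625) = 5.2734, a change of -8.2266.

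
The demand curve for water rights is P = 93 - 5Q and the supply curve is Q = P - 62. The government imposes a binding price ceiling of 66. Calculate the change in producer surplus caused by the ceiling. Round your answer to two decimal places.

-5.35

Rewriting supply in inverse form: P = 62 + Q.
Free-market equilibrium: 93 - 5Q = 62 + Q gives Q* = 5.1667, P* = 67.1667.
At the ceiling price 66, quantity supplied is (66 - 62)/1 = 4; supply is the short side, so Q = 4 trades at P = 66.
PS goes from (1/2)(5.1667)(5.1667) = 13.3472 to 8 (computed as (66 - 62)(4) - (1/2)(1)(4)^2), a change of -5.3472.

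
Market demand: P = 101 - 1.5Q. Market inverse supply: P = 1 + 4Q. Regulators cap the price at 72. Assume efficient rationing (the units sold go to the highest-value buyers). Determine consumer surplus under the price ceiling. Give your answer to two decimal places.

Free-market equilibrium: 101 - 1.5Q = 1 + 4Q gives Q* = 18.1818, P* = 73.7273.
At the ceiling price 72, quantity supplied is (72 - 1)/4 = 17.75; supply is the short side, so Q = 17.75 trades at P = 72.
The demand price at Q = 17.75 is 74.375. CS is the trapezoid between demand and 72 over [0, 17.75]: (1/2)[(101 - 72) + (74.375 - 72)](17.75) = 278.4531.

278.45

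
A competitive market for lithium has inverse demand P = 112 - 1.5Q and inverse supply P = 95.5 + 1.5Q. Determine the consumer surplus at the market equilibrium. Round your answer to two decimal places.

Setting demand equal to supply, 16.5 = 3Q, so Q* = 5.5 and P* = 103.75.
Consumer surplus is the triangle under demand above P*: (1/2)(5.5)(112 - 103.75) = (1/2)(5.5)(8.25) = 22.6875.

22.69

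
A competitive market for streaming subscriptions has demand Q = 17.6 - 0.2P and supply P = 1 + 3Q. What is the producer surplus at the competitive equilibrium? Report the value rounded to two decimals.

177.40

Rewriting demand in inverse form: P = 88 - 5Q.
Setting demand equal to supply, 87 = 8Q, so Q* = 10.875 and P* = 33.625.
Producer surplus is the triangle above supply below P*: (1/2)(10.875)(33.625 - 1) = (1/2)(10.875)(32.625) = 177.3984.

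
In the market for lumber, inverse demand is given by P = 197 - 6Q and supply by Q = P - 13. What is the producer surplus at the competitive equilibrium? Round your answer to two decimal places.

Rewriting supply in inverse form: P = 13 + Q.
Equilibrium: 197 - 6Q = 13 + Q, so Q* = 26.2857 and P* = 39.2857.
PS is the area between P* and the supply curve from 0 to Q*: (1/2)(26.2857)(26.2857) = 345.4694.

345.47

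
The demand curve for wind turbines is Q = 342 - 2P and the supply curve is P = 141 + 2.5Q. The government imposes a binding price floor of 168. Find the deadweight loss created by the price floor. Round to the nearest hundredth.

24.00

Rewriting demand in inverse form: P = 171 - 0.5Q.
Without the control, 171 - 0.5Q = 141 + 2.5Q so Q* = 10 and P* = 166.
At the floor price 168, quantity demanded is (171 - 168)/0.5 = 6; demand is the short side, so Q = 6 trades at P = 168.
The lost-trades triangle has base Q* - 6 = 4 and height equal to the gap between the curves at Q = 6, which is 168 - 156 = 12. DWL = (1/2)(4)(12) = 24.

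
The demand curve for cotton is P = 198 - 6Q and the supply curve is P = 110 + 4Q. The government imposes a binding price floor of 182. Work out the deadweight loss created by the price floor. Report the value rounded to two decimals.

188.09

Without the control, 198 - 6Q = 110 + 4Q so Q* = 8.8 and P* = 145.2.
At P = 182, buyers demand (198 - 182)/6 = 2.6667 while sellers would supply more, so the quantity traded is 2.6667 at price 182.
At Q = 2.6667 the demand price is 182 and the supply price is 120.6667. Deadweight loss is the triangle between the curves from 2.6667 to 8.8: (1/2)(182 - 120.6667)(8.8 - 2.6667) = 188.0889.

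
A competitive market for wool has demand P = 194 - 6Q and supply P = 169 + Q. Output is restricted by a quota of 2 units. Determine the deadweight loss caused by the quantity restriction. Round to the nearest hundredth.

8.64

Unrestricted equilibrium: Q* = (194 - 169)/(6 + 1) = 3.5714.
At Q = 2 the demand price is 194 - 6(2) = 182 and the supply price is 169 + (2) = 171.
Deadweight loss is the triangle between the curves from 2 to 3.5714: (1/2)(182 - 171)(3.5714 - 2) = 8.6429.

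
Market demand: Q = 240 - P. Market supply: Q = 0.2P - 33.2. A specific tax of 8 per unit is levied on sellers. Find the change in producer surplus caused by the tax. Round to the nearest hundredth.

-77.78

Rewriting demand in inverse form: P = 240 - Q.
Rewriting supply in inverse form: P = 166 + 5Q.
Pre-tax equilibrium: 240 - Q = 166 + 5Q gives Q* = 12.3333, P* = 227.6667.
A tax on sellers shifts supply up by 8: 240 - Q = 166 + 5Q + 8, so Q_t = 11. Buyers pay P_b = 229; sellers receive P_s = P_b - 8 = 221.
PS falls from (1/2)(12.3333)(61.6667) = 380.2778 to (1/2)(11)(55) = 302.5, a change of -77.7778.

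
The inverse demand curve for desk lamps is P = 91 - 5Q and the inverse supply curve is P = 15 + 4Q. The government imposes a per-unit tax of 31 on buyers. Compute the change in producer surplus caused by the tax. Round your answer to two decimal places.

-92.62

Pre-tax equilibrium: 91 - 5Q = 15 + 4Q gives Q* = 8.4444, P* = 48.7778.
With the tax, buyers' net willingness to pay falls by 31: (91 - 31) - 5Q = 15 + 4Q, so Q_t = 5. Buyers pay P_b = 66; sellers receive P_s = P_b - 31 = 35.
Producers lose the trapezoid between P_s and P* out to Q_t plus the triangle from Q_t to Q*: change in PS = 50 - 142.6173 = -92.6173.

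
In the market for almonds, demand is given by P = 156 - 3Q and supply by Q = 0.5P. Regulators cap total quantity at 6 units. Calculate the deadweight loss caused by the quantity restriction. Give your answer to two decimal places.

Rewriting supply in inverse form: P = 2Q.
Without the quota, 156 - 3Q = 2Q gives Q* = 31.2.
At Q = 6 the demand price is 156 - 3(6) = 138 and the supply price is 0 + 2(6) = 12.
Deadweight loss is the triangle between the curves from 6 to 31.2: (1/2)(138 - 12)(31.2 - 6) = 1587.6.

1587.60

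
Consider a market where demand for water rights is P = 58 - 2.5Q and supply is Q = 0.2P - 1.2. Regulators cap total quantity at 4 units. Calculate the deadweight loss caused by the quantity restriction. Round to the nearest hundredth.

Rewriting supply in inverse form: P = 6 + 5Q.
Without the quota, 58 - 2.5Q = 6 + 5Q gives Q* = 6.9333.
At Q = 4 the demand price is 58 - 2.5(4) = 48 and the supply price is 6 + 5(4) = 26.
Deadweight loss is the triangle between the curves from 4 to 6.9333: (1/2)(48 - 26)(6.9333 - 4) = 32.2667.

32.27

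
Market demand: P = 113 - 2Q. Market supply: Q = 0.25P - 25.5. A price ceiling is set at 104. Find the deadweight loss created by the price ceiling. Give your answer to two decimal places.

5.33

Rewriting supply in inverse form: P = 102 + 4Q.
Without the control, 113 - 2Q = 102 + 4Q so Q* = 1.8333 and P* = 109.3333.
At P = 104, sellers supply (104 - 102)/4 = 0.5 while buyers want more, so the quantity traded is 0.5 at price 104.
At Q = 0.5 the demand price is 112 and the supply price is 104. Deadweight loss is the triangle between the curves from 0.5 to 1.8333: (1/2)(112 - 104)(1.8333 - 0.5) = 5.3333.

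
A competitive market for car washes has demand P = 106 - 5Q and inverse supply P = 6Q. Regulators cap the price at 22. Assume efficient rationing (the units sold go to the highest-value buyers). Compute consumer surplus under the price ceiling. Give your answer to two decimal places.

274.39

Without the control, 106 - 5Q = 6Q so Q* = 9.6364 and P* = 57.8182.
At P = 22, sellers supply (22 - 0)/6 = 3.6667 while buyers want more, so the quantity traded is 3.6667 at price 22.
The demand price at Q = 3.6667 is 87.6667. CS is the trapezoid between demand and 22 over [0, 3.6667]: (1/2)[(106 - 22) + (87.6667 - 22)](3.6667) = 274.3889.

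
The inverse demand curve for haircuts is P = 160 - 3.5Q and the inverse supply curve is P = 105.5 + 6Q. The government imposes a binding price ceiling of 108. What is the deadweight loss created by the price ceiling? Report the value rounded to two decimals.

134.45

Without the control, 160 - 3.5Q = 105.5 + 6Q so Q* = 5.7368 and P* = 139.9211.
At the ceiling price 108, quantity supplied is (108 - 105.5)/6 = 0.4167; supply is the short side, so Q = 0.4167 trades at P = 108.
The lost-trades triangle has base Q* - 0.4167 = 5.3202 and height equal to the gap between the curves at Q = 0.4167, which is 158.5417 - 108 = 50.5417. DWL = (1/2)(5.3202)(50.5417) = 134.4453.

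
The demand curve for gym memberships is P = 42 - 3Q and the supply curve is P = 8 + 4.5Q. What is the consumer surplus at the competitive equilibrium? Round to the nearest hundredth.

Setting demand equal to supply, 34 = 7.5Q, so Q* = 4.5333 and P* = 28.4.
Consumer surplus is the triangle under demand above P*: (1/2)(4.5333)(42 - 28.4) = (1/2)(4.5333)(13.6) = 30.8267.

30.83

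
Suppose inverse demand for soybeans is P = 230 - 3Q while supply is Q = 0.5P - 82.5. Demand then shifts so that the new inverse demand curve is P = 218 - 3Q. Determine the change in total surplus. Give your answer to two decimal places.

-141.60

Rewriting supply in inverse form: P = 165 + 2Q.
Initial equilibrium: Q_0 = 13, P_0 = 191; CS_0 = (1/2)(13)(39) = 253.5, PS_0 = (1/2)(13)(26) = 169.
New equilibrium: 218 - 3Q = 165 + 2Q gives Q_1 = 10.6, P_1 = 186.2; CS_1 = 168.54, PS_1 = 112.36.
Change in total surplus = (168.54 + 112.36) - (253.5 + 169) = -141.6.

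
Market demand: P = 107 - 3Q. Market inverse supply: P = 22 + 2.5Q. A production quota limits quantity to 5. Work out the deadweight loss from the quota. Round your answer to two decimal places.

300.57

Without the quota, 107 - 3Q = 22 + 2.5Q gives Q* = 15.4545.
At Q = 5 the demand price is 107 - 3(5) = 92 and the supply price is 22 + 2.5(5) = 34.5.
Deadweight loss is the triangle between the curves from 5 to 15.4545: (1/2)(92 - 34.5)(15.4545 - 5) = 300.5682.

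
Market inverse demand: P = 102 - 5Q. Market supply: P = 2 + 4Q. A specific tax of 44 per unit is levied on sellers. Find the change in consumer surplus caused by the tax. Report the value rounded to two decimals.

-211.85

Without the tax, 102 - 5Q = 2 + 4Q so Q* = 11.1111 and P* = 46.4444.
A tax on sellers shifts supply up by 44: 102 - 5Q = 2 + 4Q + 44, so Q_t = 6.2222. Buyers pay P_b = 70.8889; sellers receive P_s = P_b - 44 = 26.8889.
CS falls from (1/2)(11.1111)(55.5556) = 308.642 to (1/2)(6.2222)(31.1111) = 96.7901, a change of -211.8519.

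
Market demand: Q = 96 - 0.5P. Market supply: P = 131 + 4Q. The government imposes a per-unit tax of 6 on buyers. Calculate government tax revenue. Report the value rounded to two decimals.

Rewriting demand in inverse form: P = 192 - 2Q.
Without the tax, 192 - 2Q = 131 + 4Q so Q* = 10.1667 and P* = 171.6667.
With the tax, buyers' net willingness to pay falls by 6: (192 - 6) - 2Q = 131 + 4Q, so Q_t = 9.1667. Buyers pay P_b = 173.6667; sellers receive P_s = P_b - 6 = 167.6667.
Tax revenue = t x Q_t = 6 x 9.1667 = 55.

55.00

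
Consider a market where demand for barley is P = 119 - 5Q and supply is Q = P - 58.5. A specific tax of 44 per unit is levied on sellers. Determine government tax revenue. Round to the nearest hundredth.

Rewriting supply in inverse form: P = 58.5 + Q.
Without the tax, 119 - 5Q = 58.5 + Q so Q* = 10.0833 and P* = 68.5833.
A tax on sellers shifts supply up by 44: 119 - 5Q = 58.5 + Q + 44, so Q_t = 2.75. Buyers pay P_b = 105.25; sellers receive P_s = P_b - 44 = 61.25.
Revenue is the tax times quantity traded: 44 x 2.75 = 121.

121.00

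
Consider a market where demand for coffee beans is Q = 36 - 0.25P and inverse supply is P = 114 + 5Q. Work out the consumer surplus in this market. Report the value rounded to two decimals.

22.22

Rewriting demand in inverse form: P = 144 - 4Q.
Setting demand equal to supply, 30 = 9Q, so Q* = 3.3333 and P* = 130.6667.
CS is the area between the demand curve and P* from 0 to Q*: (1/2)(3.3333)(13.3333) = 22.2222.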